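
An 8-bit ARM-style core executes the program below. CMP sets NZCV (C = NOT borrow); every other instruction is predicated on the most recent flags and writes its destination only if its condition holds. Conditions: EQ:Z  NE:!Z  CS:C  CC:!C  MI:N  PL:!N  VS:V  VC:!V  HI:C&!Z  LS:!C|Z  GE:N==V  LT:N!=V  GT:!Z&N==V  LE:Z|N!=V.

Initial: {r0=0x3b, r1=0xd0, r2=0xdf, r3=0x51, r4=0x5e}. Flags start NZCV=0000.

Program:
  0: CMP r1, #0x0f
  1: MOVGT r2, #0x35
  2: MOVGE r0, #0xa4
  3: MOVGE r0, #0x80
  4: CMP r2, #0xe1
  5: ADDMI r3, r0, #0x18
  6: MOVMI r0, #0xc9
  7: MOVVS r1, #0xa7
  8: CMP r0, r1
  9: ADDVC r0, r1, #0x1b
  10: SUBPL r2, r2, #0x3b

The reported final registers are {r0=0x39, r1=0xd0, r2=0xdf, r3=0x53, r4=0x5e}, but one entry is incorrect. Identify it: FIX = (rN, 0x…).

[0] flags=1010 → (cmp)
[1] flags=1010 GT?F → skip
[2] flags=1010 GE?F → skip
[3] flags=1010 GE?F → skip
[4] flags=1000 → (cmp)
[5] flags=1000 MI?T → r3=0x53
[6] flags=1000 MI?T → r0=0xc9
[7] flags=1000 VS?F → skip
[8] flags=1000 → (cmp)
[9] flags=1000 VC?T → r0=0xeb
[10] flags=1000 PL?F → skip

FIX = (r0, 0xeb)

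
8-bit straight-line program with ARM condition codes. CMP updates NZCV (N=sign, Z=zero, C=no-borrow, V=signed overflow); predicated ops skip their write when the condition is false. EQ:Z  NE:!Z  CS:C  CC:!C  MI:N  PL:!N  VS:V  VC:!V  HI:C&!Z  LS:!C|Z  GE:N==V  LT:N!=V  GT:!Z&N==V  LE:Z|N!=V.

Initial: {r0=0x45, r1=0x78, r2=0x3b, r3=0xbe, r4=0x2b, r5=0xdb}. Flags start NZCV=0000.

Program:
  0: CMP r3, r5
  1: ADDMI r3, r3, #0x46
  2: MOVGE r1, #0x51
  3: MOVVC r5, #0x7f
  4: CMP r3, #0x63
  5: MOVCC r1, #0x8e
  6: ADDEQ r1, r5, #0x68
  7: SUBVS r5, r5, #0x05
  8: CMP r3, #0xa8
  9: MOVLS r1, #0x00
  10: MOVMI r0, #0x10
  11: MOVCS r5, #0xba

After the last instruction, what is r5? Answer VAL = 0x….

VAL = 0x7f

[0] flags=1000 → (cmp)
[1] flags=1000 MI?T → r3=0x04
[2] flags=1000 GE?F → skip
[3] flags=1000 VC?T → r5=0x7f
[4] flags=1000 → (cmp)
[5] flags=1000 CC?T → r1=0x8e
[6] flags=1000 EQ?F → skip
[7] flags=1000 VS?F → skip
[8] flags=0000 → (cmp)
[9] flags=0000 LS?T → r1=0x00
[10] flags=0000 MI?F → skip
[11] flags=0000 CS?F → skip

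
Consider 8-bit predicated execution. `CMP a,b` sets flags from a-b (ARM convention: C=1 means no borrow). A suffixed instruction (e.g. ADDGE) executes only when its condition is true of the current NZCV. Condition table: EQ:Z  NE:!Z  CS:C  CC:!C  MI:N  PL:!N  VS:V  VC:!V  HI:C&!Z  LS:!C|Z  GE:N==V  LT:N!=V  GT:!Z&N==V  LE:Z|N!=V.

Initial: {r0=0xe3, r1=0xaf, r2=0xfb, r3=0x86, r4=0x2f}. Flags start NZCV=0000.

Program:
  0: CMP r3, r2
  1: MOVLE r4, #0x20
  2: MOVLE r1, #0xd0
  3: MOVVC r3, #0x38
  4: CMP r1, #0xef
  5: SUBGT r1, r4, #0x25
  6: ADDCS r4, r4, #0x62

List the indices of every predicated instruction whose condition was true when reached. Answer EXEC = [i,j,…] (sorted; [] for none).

EXEC = [1,2,3]

0: ✓ CMP  NZCV=1000
1: ✓ MOVLE  r4←0x20
2: ✓ MOVLE  r1←0xd0
3: ✓ MOVVC  r3←0x38
4: ✓ CMP  NZCV=1000
5: · SUBGT
6: · ADDCS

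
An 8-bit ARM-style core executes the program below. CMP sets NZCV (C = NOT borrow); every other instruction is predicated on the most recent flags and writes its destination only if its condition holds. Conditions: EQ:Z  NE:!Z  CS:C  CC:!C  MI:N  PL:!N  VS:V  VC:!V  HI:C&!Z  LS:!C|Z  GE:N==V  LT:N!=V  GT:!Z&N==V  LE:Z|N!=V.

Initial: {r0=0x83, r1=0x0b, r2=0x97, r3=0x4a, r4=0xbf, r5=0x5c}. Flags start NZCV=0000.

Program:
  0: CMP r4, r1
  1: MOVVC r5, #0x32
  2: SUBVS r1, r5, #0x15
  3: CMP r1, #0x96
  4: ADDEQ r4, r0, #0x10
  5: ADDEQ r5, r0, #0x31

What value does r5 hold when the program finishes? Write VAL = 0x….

VAL = 0x32

0: ✓ CMP  NZCV=1010
1: ✓ MOVVC  r5←0x32
2: · SUBVS
3: ✓ CMP  NZCV=0000
4: · ADDEQ
5: · ADDEQ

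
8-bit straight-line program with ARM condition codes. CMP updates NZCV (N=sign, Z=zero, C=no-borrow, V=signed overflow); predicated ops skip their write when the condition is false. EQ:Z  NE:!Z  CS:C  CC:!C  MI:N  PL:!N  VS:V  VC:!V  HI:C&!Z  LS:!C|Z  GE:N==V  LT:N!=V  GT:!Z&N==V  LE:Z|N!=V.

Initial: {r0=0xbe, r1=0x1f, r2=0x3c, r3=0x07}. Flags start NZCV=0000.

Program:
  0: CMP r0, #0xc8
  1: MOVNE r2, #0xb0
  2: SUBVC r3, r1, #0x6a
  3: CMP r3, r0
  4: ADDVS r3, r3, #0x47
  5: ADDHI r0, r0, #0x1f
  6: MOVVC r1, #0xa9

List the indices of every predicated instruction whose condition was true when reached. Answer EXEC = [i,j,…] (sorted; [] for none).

0: ✓ CMP  NZCV=1000
1: ✓ MOVNE  r2←0xb0
2: ✓ SUBVC  r3←0xb5
3: ✓ CMP  NZCV=1000
4: · ADDVS
5: · ADDHI
6: ✓ MOVVC  r1←0xa9

EXEC = [1,2,6]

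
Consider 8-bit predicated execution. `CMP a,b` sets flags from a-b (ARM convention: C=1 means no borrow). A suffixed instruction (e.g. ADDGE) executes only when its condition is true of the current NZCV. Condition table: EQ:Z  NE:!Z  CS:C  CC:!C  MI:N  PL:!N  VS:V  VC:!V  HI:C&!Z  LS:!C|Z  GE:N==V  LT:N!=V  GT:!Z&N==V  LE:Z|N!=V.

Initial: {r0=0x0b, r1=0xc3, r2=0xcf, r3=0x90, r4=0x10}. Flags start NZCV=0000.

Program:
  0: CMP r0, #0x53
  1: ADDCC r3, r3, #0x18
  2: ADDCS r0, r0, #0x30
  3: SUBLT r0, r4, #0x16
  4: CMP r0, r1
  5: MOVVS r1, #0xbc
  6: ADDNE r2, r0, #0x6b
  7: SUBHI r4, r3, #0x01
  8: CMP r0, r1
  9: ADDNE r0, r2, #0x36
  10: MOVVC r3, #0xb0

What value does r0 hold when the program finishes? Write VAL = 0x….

0: ✓ CMP  NZCV=1000
1: ✓ ADDCC  r3←0xa8
2: · ADDCS
3: ✓ SUBLT  r0←0xfa
4: ✓ CMP  NZCV=0010
5: · MOVVS
6: ✓ ADDNE  r2←0x65
7: ✓ SUBHI  r4←0xa7
8: ✓ CMP  NZCV=0010
9: ✓ ADDNE  r0←0x9b
10: ✓ MOVVC  r3←0xb0

VAL = 0x9b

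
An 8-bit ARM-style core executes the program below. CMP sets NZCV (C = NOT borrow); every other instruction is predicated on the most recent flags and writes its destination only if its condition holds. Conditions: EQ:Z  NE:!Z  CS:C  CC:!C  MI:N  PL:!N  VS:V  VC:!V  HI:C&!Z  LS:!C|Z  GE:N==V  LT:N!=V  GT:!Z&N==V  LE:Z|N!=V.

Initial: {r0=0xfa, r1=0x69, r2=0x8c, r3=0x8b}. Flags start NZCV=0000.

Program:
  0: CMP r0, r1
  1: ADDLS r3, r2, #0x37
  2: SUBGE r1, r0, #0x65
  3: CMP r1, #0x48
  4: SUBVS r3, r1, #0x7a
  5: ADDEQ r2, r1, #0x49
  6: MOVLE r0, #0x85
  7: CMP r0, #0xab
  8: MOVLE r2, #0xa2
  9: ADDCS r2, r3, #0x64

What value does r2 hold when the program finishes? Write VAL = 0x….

VAL = 0xef

0: ✓ CMP  NZCV=1010
1: · ADDLS
2: · SUBGE
3: ✓ CMP  NZCV=0010
4: · SUBVS
5: · ADDEQ
6: · MOVLE
7: ✓ CMP  NZCV=0010
8: · MOVLE
9: ✓ ADDCS  r2←0xef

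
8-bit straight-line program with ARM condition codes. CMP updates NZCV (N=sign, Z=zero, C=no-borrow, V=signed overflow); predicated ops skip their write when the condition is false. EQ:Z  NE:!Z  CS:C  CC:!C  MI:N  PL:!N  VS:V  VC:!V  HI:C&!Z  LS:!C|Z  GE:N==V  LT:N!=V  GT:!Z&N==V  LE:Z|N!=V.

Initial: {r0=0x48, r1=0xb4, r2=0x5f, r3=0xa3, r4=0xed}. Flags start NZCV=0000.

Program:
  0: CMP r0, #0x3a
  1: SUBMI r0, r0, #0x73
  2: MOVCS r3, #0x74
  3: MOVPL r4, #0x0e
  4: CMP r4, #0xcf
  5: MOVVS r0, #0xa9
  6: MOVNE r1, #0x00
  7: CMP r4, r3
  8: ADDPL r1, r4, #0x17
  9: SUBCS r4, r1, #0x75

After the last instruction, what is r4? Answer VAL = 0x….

VAL = 0x0e

[0] flags=0010 → (cmp)
[1] flags=0010 MI?F → skip
[2] flags=0010 CS?T → r3=0x74
[3] flags=0010 PL?T → r4=0x0e
[4] flags=0000 → (cmp)
[5] flags=0000 VS?F → skip
[6] flags=0000 NE?T → r1=0x00
[7] flags=1000 → (cmp)
[8] flags=1000 PL?F → skip
[9] flags=1000 CS?F → skip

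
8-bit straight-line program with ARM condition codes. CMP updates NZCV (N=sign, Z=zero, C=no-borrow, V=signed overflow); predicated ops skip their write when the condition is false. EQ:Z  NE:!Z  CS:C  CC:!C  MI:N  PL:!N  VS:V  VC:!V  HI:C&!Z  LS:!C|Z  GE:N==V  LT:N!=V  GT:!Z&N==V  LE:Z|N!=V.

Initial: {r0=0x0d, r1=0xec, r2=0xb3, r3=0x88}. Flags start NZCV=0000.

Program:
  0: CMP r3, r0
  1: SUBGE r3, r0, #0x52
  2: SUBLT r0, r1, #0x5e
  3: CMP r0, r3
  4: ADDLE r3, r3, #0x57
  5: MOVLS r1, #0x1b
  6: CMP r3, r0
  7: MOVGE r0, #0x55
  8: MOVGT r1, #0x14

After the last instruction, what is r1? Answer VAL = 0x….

0: ✓ CMP  NZCV=0011
1: · SUBGE
2: ✓ SUBLT  r0←0x8e
3: ✓ CMP  NZCV=0010
4: · ADDLE
5: · MOVLS
6: ✓ CMP  NZCV=1000
7: · MOVGE
8: · MOVGT

VAL = 0xec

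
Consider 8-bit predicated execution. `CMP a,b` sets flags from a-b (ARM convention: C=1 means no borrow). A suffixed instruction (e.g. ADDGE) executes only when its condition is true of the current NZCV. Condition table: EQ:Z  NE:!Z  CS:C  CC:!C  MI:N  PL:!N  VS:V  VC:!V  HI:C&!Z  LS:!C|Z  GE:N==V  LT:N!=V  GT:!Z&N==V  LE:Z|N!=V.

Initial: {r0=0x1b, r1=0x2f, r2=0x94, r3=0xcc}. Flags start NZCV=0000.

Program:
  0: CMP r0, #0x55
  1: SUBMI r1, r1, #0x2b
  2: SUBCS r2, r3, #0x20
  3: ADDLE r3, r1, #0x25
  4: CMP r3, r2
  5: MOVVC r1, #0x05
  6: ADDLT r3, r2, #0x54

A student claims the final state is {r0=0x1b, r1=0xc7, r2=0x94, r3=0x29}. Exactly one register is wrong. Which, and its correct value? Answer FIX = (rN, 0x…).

FIX = (r1, 0x04)

0: ✓ CMP  NZCV=1000
1: ✓ SUBMI  r1←0x04
2: · SUBCS
3: ✓ ADDLE  r3←0x29
4: ✓ CMP  NZCV=1001
5: · MOVVC
6: · ADDLT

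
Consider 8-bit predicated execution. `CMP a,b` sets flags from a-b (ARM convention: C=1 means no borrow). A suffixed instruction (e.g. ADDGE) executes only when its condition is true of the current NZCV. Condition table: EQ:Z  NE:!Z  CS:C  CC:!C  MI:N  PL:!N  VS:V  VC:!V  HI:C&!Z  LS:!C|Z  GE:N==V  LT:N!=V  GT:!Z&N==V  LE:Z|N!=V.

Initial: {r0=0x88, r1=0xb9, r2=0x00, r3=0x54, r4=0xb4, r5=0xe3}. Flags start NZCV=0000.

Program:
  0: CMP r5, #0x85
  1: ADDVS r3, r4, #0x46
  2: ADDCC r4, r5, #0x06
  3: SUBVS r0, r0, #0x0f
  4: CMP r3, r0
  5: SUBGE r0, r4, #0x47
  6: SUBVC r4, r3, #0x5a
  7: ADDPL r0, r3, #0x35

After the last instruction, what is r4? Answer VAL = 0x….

0: ✓ CMP  NZCV=0010
1: · ADDVS
2: · ADDCC
3: · SUBVS
4: ✓ CMP  NZCV=1001
5: ✓ SUBGE  r0←0x6d
6: · SUBVC
7: · ADDPL

VAL = 0xb4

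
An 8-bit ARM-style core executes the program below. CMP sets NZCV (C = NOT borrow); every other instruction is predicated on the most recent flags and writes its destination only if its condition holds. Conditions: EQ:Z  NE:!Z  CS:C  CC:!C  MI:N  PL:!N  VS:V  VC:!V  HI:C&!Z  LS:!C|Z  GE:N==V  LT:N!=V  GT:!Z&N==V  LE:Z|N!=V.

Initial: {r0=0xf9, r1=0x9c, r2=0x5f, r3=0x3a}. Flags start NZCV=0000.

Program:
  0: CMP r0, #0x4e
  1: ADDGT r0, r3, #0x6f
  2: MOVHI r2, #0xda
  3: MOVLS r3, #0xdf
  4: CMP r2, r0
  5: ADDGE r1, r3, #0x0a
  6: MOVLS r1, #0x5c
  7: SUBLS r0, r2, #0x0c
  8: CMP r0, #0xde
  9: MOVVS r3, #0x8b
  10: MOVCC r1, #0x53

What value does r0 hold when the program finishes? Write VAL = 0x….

VAL = 0xce

0: ✓ CMP  NZCV=1010
1: · ADDGT
2: ✓ MOVHI  r2←0xda
3: · MOVLS
4: ✓ CMP  NZCV=1000
5: · ADDGE
6: ✓ MOVLS  r1←0x5c
7: ✓ SUBLS  r0←0xce
8: ✓ CMP  NZCV=1000
9: · MOVVS
10: ✓ MOVCC  r1←0x53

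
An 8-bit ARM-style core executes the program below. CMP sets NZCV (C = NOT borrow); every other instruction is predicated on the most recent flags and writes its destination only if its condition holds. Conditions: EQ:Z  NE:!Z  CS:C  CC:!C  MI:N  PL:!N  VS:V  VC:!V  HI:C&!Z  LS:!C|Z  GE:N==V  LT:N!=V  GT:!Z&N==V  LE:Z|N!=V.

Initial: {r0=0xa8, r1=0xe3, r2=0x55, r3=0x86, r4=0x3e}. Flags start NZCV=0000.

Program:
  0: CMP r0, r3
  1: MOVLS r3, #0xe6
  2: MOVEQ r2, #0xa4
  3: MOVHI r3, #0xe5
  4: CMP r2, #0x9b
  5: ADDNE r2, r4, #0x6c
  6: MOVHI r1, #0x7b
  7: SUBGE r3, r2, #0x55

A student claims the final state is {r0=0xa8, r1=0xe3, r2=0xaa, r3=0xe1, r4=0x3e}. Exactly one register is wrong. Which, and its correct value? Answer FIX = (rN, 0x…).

[0] flags=0010 → (cmp)
[1] flags=0010 LS?F → skip
[2] flags=0010 EQ?F → skip
[3] flags=0010 HI?T → r3=0xe5
[4] flags=1001 → (cmp)
[5] flags=1001 NE?T → r2=0xaa
[6] flags=1001 HI?F → skip
[7] flags=1001 GE?T → r3=0x55

FIX = (r3, 0x55)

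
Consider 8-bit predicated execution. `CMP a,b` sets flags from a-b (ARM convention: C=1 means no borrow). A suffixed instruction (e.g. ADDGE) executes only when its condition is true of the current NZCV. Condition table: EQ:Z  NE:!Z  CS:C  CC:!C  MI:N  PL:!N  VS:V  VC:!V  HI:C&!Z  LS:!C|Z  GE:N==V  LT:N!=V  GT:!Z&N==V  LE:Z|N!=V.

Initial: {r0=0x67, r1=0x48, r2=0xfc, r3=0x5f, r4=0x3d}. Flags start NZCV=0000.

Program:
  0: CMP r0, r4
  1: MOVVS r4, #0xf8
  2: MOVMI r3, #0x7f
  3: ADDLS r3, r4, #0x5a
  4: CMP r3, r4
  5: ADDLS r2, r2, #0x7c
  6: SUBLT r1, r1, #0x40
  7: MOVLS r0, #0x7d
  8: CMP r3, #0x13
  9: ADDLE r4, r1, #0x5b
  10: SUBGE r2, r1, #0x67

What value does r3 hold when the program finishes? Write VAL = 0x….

VAL = 0x5f

[0] flags=0010 → (cmp)
[1] flags=0010 VS?F → skip
[2] flags=0010 MI?F → skip
[3] flags=0010 LS?F → skip
[4] flags=0010 → (cmp)
[5] flags=0010 LS?F → skip
[6] flags=0010 LT?F → skip
[7] flags=0010 LS?F → skip
[8] flags=0010 → (cmp)
[9] flags=0010 LE?F → skip
[10] flags=0010 GE?T → r2=0xe1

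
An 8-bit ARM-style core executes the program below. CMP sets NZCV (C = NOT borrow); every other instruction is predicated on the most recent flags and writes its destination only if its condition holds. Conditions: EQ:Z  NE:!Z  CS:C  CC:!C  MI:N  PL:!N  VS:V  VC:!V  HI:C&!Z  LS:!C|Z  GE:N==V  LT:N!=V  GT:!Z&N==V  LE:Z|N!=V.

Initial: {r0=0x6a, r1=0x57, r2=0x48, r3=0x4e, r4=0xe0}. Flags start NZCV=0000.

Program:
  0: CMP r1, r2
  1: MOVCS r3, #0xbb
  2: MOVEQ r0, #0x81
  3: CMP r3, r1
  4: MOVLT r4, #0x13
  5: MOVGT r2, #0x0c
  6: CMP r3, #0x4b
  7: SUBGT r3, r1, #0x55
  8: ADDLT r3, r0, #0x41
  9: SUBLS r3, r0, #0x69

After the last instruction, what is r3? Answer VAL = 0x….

VAL = 0xab

0: ✓ CMP  NZCV=0010
1: ✓ MOVCS  r3←0xbb
2: · MOVEQ
3: ✓ CMP  NZCV=0011
4: ✓ MOVLT  r4←0x13
5: · MOVGT
6: ✓ CMP  NZCV=0011
7: · SUBGT
8: ✓ ADDLT  r3←0xab
9: · SUBLS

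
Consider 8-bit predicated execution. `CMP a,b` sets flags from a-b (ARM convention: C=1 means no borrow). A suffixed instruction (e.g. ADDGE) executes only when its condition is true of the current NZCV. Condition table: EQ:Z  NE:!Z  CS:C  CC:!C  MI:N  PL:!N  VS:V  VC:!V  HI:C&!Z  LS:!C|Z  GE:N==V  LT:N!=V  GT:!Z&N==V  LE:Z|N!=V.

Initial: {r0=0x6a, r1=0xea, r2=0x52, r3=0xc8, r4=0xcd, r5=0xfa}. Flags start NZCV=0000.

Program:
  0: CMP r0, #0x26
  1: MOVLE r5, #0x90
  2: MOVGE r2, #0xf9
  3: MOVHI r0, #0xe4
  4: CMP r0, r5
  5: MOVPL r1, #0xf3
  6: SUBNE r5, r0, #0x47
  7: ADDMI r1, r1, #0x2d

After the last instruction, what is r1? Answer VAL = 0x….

VAL = 0x17

0: ✓ CMP  NZCV=0010
1: · MOVLE
2: ✓ MOVGE  r2←0xf9
3: ✓ MOVHI  r0←0xe4
4: ✓ CMP  NZCV=1000
5: · MOVPL
6: ✓ SUBNE  r5←0x9d
7: ✓ ADDMI  r1←0x17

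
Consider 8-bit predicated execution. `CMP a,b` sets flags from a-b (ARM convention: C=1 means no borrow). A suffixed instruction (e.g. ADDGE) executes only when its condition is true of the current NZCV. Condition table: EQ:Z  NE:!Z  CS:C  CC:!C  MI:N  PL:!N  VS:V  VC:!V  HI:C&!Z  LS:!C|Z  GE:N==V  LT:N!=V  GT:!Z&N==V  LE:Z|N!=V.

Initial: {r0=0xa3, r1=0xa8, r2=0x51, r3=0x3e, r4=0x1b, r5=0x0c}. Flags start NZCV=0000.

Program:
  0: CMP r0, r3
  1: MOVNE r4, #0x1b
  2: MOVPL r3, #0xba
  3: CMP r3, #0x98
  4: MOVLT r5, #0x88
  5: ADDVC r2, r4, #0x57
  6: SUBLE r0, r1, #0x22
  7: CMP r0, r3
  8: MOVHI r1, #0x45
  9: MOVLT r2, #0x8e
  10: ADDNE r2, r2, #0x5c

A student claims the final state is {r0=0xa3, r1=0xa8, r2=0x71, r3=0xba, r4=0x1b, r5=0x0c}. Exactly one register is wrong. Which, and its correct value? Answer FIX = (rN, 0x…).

FIX = (r2, 0xea)

0: ✓ CMP  NZCV=0011
1: ✓ MOVNE  r4←0x1b
2: ✓ MOVPL  r3←0xba
3: ✓ CMP  NZCV=0010
4: · MOVLT
5: ✓ ADDVC  r2←0x72
6: · SUBLE
7: ✓ CMP  NZCV=1000
8: · MOVHI
9: ✓ MOVLT  r2←0x8e
10: ✓ ADDNE  r2←0xea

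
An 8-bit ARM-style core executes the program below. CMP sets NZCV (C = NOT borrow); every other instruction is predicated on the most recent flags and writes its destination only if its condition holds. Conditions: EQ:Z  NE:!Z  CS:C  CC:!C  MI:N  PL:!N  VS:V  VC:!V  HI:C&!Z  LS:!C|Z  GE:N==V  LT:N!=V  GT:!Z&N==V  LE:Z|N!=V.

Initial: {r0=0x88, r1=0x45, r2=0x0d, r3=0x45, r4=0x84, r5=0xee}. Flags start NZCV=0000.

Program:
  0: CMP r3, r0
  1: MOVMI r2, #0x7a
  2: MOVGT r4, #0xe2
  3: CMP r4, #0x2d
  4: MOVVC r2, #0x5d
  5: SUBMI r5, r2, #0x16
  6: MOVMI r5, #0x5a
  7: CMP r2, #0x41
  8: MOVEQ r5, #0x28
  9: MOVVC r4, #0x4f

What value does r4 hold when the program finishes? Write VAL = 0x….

VAL = 0x4f

[0] flags=1001 → (cmp)
[1] flags=1001 MI?T → r2=0x7a
[2] flags=1001 GT?T → r4=0xe2
[3] flags=1010 → (cmp)
[4] flags=1010 VC?T → r2=0x5d
[5] flags=1010 MI?T → r5=0x47
[6] flags=1010 MI?T → r5=0x5a
[7] flags=0010 → (cmp)
[8] flags=0010 EQ?F → skip
[9] flags=0010 VC?T → r4=0x4f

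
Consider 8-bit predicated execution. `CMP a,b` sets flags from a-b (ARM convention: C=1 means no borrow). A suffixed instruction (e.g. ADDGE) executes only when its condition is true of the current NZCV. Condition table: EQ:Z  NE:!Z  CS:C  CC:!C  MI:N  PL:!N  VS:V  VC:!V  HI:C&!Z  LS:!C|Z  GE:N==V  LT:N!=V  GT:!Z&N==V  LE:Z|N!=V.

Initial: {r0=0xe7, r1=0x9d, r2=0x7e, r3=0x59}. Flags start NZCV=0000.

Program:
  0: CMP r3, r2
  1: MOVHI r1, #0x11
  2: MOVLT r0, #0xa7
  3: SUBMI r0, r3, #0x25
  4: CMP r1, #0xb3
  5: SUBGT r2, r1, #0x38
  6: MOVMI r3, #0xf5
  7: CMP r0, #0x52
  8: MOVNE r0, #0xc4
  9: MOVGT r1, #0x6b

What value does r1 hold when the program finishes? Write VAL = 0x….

VAL = 0x9d

[0] flags=1000 → (cmp)
[1] flags=1000 HI?F → skip
[2] flags=1000 LT?T → r0=0xa7
[3] flags=1000 MI?T → r0=0x34
[4] flags=1000 → (cmp)
[5] flags=1000 GT?F → skip
[6] flags=1000 MI?T → r3=0xf5
[7] flags=1000 → (cmp)
[8] flags=1000 NE?T → r0=0xc4
[9] flags=1000 GT?F → skip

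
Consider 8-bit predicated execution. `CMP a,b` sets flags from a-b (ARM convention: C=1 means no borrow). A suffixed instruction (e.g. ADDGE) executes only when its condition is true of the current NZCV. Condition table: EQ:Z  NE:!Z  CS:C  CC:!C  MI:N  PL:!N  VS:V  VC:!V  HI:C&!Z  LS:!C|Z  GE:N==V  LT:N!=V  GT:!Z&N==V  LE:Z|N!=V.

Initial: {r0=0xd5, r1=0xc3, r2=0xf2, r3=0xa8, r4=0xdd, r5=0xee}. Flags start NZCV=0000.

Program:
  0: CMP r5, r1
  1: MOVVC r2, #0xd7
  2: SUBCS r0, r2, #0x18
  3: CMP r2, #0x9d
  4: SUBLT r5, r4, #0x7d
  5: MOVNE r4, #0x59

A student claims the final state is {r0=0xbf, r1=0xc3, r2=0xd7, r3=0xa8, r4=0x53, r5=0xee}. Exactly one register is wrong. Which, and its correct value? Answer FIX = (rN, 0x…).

0: ✓ CMP  NZCV=0010
1: ✓ MOVVC  r2←0xd7
2: ✓ SUBCS  r0←0xbf
3: ✓ CMP  NZCV=0010
4: · SUBLT
5: ✓ MOVNE  r4←0x59

FIX = (r4, 0x59)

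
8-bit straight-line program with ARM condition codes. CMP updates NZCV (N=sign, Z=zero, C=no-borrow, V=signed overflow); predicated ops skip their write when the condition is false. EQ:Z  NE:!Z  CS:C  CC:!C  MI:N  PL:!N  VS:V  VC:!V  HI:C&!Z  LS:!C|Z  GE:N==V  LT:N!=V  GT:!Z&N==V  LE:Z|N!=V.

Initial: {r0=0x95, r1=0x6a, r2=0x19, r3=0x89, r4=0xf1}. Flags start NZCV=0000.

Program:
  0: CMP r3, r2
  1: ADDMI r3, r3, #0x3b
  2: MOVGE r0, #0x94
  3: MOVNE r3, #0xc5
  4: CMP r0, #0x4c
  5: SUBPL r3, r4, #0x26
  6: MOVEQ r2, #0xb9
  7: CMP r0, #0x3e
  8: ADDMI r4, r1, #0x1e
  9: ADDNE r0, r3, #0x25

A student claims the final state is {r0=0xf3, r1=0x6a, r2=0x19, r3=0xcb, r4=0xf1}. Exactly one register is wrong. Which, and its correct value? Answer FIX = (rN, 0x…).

[0] flags=0011 → (cmp)
[1] flags=0011 MI?F → skip
[2] flags=0011 GE?F → skip
[3] flags=0011 NE?T → r3=0xc5
[4] flags=0011 → (cmp)
[5] flags=0011 PL?T → r3=0xcb
[6] flags=0011 EQ?F → skip
[7] flags=0011 → (cmp)
[8] flags=0011 MI?F → skip
[9] flags=0011 NE?T → r0=0xf0

FIX = (r0, 0xf0)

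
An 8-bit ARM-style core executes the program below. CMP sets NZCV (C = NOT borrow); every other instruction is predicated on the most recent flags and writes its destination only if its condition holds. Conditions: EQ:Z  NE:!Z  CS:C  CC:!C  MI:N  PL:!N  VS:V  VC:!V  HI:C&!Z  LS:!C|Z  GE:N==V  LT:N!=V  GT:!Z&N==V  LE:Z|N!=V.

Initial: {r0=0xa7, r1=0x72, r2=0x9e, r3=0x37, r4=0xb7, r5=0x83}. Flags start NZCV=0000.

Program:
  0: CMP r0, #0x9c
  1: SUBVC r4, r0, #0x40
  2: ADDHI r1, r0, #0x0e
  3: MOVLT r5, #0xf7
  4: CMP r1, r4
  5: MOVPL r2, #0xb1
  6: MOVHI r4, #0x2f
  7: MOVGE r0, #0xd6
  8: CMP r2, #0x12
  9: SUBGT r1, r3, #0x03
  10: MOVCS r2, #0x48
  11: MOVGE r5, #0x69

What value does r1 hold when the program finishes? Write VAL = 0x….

VAL = 0xb5

[0] flags=0010 → (cmp)
[1] flags=0010 VC?T → r4=0x67
[2] flags=0010 HI?T → r1=0xb5
[3] flags=0010 LT?F → skip
[4] flags=0011 → (cmp)
[5] flags=0011 PL?T → r2=0xb1
[6] flags=0011 HI?T → r4=0x2f
[7] flags=0011 GE?F → skip
[8] flags=1010 → (cmp)
[9] flags=1010 GT?F → skip
[10] flags=1010 CS?T → r2=0x48
[11] flags=1010 GE?F → skip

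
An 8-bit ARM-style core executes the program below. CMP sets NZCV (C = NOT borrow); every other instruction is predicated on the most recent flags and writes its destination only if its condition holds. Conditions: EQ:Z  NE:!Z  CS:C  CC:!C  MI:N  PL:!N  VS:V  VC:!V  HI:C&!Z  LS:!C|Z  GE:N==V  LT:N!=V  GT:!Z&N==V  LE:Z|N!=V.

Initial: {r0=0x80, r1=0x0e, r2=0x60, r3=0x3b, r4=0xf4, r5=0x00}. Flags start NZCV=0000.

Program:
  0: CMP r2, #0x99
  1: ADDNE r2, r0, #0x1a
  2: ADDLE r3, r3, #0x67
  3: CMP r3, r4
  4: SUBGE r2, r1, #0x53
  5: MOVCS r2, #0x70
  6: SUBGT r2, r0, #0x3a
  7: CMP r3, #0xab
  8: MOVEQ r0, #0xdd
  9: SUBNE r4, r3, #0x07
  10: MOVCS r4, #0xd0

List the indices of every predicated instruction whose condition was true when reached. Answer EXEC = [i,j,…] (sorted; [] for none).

0: ✓ CMP  NZCV=1001
1: ✓ ADDNE  r2←0x9a
2: · ADDLE
3: ✓ CMP  NZCV=0000
4: ✓ SUBGE  r2←0xbb
5: · MOVCS
6: ✓ SUBGT  r2←0x46
7: ✓ CMP  NZCV=1001
8: · MOVEQ
9: ✓ SUBNE  r4←0x34
10: · MOVCS

EXEC = [1,4,6,9]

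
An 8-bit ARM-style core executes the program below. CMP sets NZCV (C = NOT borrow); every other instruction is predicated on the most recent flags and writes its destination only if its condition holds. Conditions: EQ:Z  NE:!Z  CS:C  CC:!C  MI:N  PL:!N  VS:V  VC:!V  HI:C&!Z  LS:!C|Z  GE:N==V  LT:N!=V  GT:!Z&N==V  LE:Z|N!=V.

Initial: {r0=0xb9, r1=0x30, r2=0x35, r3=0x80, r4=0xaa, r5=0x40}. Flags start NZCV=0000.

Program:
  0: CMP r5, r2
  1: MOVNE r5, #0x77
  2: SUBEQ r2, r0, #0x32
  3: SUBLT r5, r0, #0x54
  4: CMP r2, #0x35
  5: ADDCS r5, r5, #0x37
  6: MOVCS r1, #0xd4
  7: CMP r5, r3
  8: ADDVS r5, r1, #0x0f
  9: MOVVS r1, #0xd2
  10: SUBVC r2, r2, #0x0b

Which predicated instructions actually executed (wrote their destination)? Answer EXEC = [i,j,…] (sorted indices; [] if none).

EXEC = [1,5,6,10]

[0] flags=0010 → (cmp)
[1] flags=0010 NE?T → r5=0x77
[2] flags=0010 EQ?F → skip
[3] flags=0010 LT?F → skip
[4] flags=0110 → (cmp)
[5] flags=0110 CS?T → r5=0xae
[6] flags=0110 CS?T → r1=0xd4
[7] flags=0010 → (cmp)
[8] flags=0010 VS?F → skip
[9] flags=0010 VS?F → skip
[10] flags=0010 VC?T → r2=0x2a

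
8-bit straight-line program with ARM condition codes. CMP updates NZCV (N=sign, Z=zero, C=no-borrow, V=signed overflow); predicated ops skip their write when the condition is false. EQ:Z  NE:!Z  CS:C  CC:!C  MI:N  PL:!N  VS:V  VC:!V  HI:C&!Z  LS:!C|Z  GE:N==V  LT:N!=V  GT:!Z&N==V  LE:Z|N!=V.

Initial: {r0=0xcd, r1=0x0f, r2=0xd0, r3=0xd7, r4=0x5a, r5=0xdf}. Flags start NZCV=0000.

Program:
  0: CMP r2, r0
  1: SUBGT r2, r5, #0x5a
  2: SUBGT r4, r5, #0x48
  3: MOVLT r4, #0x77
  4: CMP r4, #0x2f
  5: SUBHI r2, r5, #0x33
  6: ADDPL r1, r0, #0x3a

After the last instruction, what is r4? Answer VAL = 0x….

[0] flags=0010 → (cmp)
[1] flags=0010 GT?T → r2=0x85
[2] flags=0010 GT?T → r4=0x97
[3] flags=0010 LT?F → skip
[4] flags=0011 → (cmp)
[5] flags=0011 HI?T → r2=0xac
[6] flags=0011 PL?T → r1=0x07

VAL = 0x97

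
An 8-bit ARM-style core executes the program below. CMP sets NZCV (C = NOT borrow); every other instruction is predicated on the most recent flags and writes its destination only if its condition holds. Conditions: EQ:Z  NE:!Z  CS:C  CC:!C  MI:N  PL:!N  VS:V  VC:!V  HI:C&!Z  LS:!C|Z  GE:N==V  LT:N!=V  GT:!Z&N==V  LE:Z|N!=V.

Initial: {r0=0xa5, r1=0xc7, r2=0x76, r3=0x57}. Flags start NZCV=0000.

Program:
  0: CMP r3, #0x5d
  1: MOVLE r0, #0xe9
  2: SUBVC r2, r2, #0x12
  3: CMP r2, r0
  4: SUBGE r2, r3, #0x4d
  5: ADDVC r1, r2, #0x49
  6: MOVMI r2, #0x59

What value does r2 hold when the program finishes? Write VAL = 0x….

[0] flags=1000 → (cmp)
[1] flags=1000 LE?T → r0=0xe9
[2] flags=1000 VC?T → r2=0x64
[3] flags=0000 → (cmp)
[4] flags=0000 GE?T → r2=0x0a
[5] flags=0000 VC?T → r1=0x53
[6] flags=0000 MI?F → skip

VAL = 0x0a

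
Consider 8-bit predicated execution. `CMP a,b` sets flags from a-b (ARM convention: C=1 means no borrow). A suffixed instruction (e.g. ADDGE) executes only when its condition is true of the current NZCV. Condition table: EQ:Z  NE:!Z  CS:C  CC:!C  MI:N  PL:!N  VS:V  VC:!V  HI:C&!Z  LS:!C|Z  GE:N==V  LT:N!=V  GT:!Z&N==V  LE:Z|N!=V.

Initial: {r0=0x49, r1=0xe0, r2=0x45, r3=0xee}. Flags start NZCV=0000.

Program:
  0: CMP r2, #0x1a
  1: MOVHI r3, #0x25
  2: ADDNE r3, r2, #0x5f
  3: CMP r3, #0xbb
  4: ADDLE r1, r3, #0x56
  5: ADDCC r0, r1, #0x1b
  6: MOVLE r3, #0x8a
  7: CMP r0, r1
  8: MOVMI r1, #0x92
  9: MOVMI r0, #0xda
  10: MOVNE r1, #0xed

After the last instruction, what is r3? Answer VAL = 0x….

VAL = 0x8a

0: ✓ CMP  NZCV=0010
1: ✓ MOVHI  r3←0x25
2: ✓ ADDNE  r3←0xa4
3: ✓ CMP  NZCV=1000
4: ✓ ADDLE  r1←0xfa
5: ✓ ADDCC  r0←0x15
6: ✓ MOVLE  r3←0x8a
7: ✓ CMP  NZCV=0000
8: · MOVMI
9: · MOVMI
10: ✓ MOVNE  r1←0xed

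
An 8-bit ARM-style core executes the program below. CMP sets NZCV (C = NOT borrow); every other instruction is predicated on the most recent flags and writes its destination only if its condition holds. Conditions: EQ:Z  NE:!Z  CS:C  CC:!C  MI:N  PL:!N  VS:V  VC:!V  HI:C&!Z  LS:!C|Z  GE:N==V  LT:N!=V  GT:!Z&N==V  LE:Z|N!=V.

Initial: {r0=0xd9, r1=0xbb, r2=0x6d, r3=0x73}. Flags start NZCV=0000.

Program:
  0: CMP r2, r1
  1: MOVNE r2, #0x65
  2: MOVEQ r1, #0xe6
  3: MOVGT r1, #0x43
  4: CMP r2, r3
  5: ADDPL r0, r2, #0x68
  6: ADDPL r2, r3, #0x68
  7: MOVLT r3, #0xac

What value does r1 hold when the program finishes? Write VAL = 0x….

VAL = 0x43

0: ✓ CMP  NZCV=1001
1: ✓ MOVNE  r2←0x65
2: · MOVEQ
3: ✓ MOVGT  r1←0x43
4: ✓ CMP  NZCV=1000
5: · ADDPL
6: · ADDPL
7: ✓ MOVLT  r3←0xac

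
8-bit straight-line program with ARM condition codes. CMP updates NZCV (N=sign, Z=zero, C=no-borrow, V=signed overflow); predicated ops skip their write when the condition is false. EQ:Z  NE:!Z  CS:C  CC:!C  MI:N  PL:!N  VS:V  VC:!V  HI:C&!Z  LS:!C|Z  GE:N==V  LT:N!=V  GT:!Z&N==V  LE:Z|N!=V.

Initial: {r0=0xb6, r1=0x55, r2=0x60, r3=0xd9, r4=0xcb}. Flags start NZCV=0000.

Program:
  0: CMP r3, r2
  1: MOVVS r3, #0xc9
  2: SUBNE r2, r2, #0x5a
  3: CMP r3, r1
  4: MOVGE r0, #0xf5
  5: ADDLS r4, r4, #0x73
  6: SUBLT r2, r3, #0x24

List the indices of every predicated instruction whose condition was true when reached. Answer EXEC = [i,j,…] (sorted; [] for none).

EXEC = [1,2,6]

[0] flags=0011 → (cmp)
[1] flags=0011 VS?T → r3=0xc9
[2] flags=0011 NE?T → r2=0x06
[3] flags=0011 → (cmp)
[4] flags=0011 GE?F → skip
[5] flags=0011 LS?F → skip
[6] flags=0011 LT?T → r2=0xa5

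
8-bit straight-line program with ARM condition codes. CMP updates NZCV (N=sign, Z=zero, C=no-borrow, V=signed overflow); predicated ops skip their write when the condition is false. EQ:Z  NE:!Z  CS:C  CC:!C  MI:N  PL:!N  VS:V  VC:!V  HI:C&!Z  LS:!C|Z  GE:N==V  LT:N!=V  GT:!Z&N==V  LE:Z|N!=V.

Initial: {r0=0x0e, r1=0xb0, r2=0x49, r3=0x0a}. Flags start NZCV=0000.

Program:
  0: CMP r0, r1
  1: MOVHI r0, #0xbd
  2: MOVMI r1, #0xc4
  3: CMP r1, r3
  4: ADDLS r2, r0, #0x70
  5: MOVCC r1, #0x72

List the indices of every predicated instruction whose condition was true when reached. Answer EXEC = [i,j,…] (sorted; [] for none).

0: ✓ CMP  NZCV=0000
1: · MOVHI
2: · MOVMI
3: ✓ CMP  NZCV=1010
4: · ADDLS
5: · MOVCC

EXEC = []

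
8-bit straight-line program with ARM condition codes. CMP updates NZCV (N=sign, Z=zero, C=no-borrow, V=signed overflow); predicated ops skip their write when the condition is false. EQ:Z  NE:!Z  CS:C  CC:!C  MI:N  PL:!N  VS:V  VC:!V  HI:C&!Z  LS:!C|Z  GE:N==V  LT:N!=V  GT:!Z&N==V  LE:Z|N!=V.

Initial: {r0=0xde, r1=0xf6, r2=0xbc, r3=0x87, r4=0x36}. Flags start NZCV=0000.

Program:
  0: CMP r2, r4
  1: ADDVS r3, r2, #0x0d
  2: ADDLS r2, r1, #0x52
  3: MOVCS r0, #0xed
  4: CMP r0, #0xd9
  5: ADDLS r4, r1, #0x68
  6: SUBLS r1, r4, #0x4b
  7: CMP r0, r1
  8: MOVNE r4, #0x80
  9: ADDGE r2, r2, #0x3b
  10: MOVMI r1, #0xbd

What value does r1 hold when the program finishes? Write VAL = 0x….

VAL = 0xbd

0: ✓ CMP  NZCV=1010
1: · ADDVS
2: · ADDLS
3: ✓ MOVCS  r0←0xed
4: ✓ CMP  NZCV=0010
5: · ADDLS
6: · SUBLS
7: ✓ CMP  NZCV=1000
8: ✓ MOVNE  r4←0x80
9: · ADDGE
10: ✓ MOVMI  r1←0xbd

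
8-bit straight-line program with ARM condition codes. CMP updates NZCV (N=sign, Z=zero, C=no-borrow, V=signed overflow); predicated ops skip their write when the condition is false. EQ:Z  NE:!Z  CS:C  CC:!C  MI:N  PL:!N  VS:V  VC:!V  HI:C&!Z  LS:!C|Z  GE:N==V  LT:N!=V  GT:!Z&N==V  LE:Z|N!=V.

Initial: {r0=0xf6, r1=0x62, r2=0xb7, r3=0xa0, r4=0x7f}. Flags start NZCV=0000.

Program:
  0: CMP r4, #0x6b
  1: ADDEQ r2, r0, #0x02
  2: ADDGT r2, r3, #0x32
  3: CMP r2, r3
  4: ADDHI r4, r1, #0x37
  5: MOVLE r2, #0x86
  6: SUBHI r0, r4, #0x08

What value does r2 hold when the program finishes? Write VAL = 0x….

0: ✓ CMP  NZCV=0010
1: · ADDEQ
2: ✓ ADDGT  r2←0xd2
3: ✓ CMP  NZCV=0010
4: ✓ ADDHI  r4←0x99
5: · MOVLE
6: ✓ SUBHI  r0←0x91

VAL = 0xd2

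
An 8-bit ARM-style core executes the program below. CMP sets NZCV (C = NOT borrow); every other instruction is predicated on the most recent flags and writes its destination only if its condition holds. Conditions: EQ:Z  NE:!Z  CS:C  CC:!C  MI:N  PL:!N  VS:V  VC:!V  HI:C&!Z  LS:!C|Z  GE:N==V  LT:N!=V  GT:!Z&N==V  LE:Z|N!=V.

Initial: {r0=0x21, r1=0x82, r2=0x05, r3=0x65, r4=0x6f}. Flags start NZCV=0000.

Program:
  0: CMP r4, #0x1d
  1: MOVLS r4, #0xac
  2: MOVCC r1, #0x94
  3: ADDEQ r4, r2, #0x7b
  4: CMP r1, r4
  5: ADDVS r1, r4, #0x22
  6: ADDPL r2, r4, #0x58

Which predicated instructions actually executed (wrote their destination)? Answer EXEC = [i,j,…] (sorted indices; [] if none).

0: ✓ CMP  NZCV=0010
1: · MOVLS
2: · MOVCC
3: · ADDEQ
4: ✓ CMP  NZCV=0011
5: ✓ ADDVS  r1←0x91
6: ✓ ADDPL  r2←0xc7

EXEC = [5,6]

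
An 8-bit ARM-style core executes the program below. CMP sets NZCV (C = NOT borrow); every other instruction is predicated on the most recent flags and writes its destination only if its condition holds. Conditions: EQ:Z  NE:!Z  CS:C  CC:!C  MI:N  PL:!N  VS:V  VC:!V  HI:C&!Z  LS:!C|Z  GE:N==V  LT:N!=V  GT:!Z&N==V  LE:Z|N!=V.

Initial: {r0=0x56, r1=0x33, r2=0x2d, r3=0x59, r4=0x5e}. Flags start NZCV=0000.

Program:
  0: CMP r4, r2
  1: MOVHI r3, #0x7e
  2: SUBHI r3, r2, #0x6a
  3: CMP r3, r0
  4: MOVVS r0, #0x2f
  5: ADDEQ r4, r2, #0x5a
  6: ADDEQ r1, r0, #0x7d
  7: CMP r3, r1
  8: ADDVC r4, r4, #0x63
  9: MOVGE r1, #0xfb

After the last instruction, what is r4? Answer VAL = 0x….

VAL = 0xc1

[0] flags=0010 → (cmp)
[1] flags=0010 HI?T → r3=0x7e
[2] flags=0010 HI?T → r3=0xc3
[3] flags=0011 → (cmp)
[4] flags=0011 VS?T → r0=0x2f
[5] flags=0011 EQ?F → skip
[6] flags=0011 EQ?F → skip
[7] flags=1010 → (cmp)
[8] flags=1010 VC?T → r4=0xc1
[9] flags=1010 GE?F → skip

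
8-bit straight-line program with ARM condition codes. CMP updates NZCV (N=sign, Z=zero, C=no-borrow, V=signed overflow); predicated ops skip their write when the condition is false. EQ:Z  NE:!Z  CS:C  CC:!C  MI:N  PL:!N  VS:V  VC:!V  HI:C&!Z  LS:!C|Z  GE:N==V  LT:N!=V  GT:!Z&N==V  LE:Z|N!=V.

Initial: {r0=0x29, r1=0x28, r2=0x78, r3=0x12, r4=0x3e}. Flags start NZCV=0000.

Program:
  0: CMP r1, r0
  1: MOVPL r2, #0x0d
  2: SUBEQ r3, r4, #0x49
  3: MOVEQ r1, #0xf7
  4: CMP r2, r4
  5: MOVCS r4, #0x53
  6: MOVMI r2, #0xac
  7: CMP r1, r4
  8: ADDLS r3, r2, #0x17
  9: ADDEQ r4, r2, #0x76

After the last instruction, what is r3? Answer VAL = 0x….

VAL = 0x8f

0: ✓ CMP  NZCV=1000
1: · MOVPL
2: · SUBEQ
3: · MOVEQ
4: ✓ CMP  NZCV=0010
5: ✓ MOVCS  r4←0x53
6: · MOVMI
7: ✓ CMP  NZCV=1000
8: ✓ ADDLS  r3←0x8f
9: · ADDEQ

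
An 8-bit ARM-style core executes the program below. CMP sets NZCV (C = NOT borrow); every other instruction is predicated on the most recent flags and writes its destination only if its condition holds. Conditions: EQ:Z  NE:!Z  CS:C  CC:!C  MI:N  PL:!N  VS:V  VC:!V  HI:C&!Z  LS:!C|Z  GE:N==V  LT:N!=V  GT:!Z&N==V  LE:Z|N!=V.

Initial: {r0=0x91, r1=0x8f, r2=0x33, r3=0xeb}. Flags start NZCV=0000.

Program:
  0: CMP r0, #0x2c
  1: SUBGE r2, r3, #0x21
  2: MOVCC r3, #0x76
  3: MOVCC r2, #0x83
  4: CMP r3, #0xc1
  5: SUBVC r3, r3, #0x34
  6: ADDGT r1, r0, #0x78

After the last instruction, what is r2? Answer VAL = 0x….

VAL = 0x33

0: ✓ CMP  NZCV=0011
1: · SUBGE
2: · MOVCC
3: · MOVCC
4: ✓ CMP  NZCV=0010
5: ✓ SUBVC  r3←0xb7
6: ✓ ADDGT  r1←0x09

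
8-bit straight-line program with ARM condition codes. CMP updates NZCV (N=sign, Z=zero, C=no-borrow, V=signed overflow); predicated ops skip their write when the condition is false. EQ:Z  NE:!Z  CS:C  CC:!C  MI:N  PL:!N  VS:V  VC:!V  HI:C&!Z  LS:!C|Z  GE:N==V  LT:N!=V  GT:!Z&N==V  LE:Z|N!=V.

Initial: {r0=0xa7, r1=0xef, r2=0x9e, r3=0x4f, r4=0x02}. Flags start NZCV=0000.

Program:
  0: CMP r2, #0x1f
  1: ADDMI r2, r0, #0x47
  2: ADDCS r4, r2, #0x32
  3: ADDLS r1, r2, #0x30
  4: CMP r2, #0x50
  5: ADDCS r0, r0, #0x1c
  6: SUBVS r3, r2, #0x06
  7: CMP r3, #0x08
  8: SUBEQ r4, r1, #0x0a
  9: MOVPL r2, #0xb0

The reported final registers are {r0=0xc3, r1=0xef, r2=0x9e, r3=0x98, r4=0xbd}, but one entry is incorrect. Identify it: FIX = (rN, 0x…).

FIX = (r4, 0xd0)

[0] flags=0011 → (cmp)
[1] flags=0011 MI?F → skip
[2] flags=0011 CS?T → r4=0xd0
[3] flags=0011 LS?F → skip
[4] flags=0011 → (cmp)
[5] flags=0011 CS?T → r0=0xc3
[6] flags=0011 VS?T → r3=0x98
[7] flags=1010 → (cmp)
[8] flags=1010 EQ?F → skip
[9] flags=1010 PL?F → skip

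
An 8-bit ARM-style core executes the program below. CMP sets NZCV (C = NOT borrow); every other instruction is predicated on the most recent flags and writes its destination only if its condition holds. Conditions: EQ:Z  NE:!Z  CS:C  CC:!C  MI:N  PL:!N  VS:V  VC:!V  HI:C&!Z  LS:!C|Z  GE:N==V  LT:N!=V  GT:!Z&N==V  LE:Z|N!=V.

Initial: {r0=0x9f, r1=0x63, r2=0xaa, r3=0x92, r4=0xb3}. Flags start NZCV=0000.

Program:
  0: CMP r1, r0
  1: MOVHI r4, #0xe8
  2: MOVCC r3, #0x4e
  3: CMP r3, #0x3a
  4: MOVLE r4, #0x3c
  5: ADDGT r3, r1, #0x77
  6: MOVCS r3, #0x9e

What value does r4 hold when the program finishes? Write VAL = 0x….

VAL = 0xb3

0: ✓ CMP  NZCV=1001
1: · MOVHI
2: ✓ MOVCC  r3←0x4e
3: ✓ CMP  NZCV=0010
4: · MOVLE
5: ✓ ADDGT  r3←0xda
6: ✓ MOVCS  r3←0x9e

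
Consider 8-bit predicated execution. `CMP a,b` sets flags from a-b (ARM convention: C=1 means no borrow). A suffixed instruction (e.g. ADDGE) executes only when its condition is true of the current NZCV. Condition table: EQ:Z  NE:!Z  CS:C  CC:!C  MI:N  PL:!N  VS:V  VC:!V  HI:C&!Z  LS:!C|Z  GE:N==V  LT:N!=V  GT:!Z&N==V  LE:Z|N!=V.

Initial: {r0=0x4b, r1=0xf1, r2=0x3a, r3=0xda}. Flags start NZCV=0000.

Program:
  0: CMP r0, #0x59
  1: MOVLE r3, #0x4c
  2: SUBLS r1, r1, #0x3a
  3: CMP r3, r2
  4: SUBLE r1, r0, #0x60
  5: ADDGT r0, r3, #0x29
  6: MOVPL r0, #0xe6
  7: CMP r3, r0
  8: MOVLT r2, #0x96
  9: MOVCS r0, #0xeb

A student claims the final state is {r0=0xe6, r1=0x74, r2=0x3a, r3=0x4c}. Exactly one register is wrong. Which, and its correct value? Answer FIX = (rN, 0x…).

[0] flags=1000 → (cmp)
[1] flags=1000 LE?T → r3=0x4c
[2] flags=1000 LS?T → r1=0xb7
[3] flags=0010 → (cmp)
[4] flags=0010 LE?F → skip
[5] flags=0010 GT?T → r0=0x75
[6] flags=0010 PL?T → r0=0xe6
[7] flags=0000 → (cmp)
[8] flags=0000 LT?F → skip
[9] flags=0000 CS?F → skip

FIX = (r1, 0xb7)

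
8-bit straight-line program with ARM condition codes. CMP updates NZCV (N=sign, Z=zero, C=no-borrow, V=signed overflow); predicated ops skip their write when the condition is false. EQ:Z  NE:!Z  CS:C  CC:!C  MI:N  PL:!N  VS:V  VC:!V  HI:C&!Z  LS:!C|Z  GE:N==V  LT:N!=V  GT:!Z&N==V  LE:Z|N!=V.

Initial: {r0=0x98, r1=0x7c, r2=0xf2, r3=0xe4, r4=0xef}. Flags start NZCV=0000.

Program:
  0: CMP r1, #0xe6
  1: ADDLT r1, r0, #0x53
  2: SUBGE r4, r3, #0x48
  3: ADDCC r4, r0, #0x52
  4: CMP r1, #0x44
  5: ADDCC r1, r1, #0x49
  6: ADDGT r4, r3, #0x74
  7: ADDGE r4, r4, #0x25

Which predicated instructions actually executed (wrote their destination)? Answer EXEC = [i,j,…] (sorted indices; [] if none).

EXEC = [2,3,6,7]

[0] flags=1001 → (cmp)
[1] flags=1001 LT?F → skip
[2] flags=1001 GE?T → r4=0x9c
[3] flags=1001 CC?T → r4=0xea
[4] flags=0010 → (cmp)
[5] flags=0010 CC?F → skip
[6] flags=0010 GT?T → r4=0x58
[7] flags=0010 GE?T → r4=0x7d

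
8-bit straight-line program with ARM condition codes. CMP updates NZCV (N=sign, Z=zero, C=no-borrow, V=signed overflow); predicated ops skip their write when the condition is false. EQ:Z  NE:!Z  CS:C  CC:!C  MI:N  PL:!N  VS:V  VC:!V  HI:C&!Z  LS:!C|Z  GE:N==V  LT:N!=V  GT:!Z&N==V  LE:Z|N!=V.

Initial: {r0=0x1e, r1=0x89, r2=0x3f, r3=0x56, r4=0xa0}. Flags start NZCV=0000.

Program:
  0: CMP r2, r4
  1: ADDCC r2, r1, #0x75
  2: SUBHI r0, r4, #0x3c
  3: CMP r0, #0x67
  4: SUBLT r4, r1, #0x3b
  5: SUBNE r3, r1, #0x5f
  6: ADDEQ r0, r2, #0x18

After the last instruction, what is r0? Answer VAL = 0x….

VAL = 0x1e

0: ✓ CMP  NZCV=1001
1: ✓ ADDCC  r2←0xfe
2: · SUBHI
3: ✓ CMP  NZCV=1000
4: ✓ SUBLT  r4←0x4e
5: ✓ SUBNE  r3←0x2a
6: · ADDEQ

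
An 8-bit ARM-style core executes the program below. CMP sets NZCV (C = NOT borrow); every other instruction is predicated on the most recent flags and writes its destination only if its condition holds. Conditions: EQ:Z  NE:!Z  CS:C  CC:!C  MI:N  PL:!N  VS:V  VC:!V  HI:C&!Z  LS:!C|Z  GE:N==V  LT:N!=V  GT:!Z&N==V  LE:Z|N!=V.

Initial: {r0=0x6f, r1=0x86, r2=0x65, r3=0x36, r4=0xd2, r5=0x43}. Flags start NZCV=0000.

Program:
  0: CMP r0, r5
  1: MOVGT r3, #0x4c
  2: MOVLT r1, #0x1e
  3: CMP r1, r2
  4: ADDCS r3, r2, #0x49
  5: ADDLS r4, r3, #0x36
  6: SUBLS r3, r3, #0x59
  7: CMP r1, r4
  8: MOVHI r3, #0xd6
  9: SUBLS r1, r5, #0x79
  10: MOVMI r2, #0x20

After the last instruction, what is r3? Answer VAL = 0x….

0: ✓ CMP  NZCV=0010
1: ✓ MOVGT  r3←0x4c
2: · MOVLT
3: ✓ CMP  NZCV=0011
4: ✓ ADDCS  r3←0xae
5: · ADDLS
6: · SUBLS
7: ✓ CMP  NZCV=1000
8: · MOVHI
9: ✓ SUBLS  r1←0xca
10: ✓ MOVMI  r2←0x20

VAL = 0xae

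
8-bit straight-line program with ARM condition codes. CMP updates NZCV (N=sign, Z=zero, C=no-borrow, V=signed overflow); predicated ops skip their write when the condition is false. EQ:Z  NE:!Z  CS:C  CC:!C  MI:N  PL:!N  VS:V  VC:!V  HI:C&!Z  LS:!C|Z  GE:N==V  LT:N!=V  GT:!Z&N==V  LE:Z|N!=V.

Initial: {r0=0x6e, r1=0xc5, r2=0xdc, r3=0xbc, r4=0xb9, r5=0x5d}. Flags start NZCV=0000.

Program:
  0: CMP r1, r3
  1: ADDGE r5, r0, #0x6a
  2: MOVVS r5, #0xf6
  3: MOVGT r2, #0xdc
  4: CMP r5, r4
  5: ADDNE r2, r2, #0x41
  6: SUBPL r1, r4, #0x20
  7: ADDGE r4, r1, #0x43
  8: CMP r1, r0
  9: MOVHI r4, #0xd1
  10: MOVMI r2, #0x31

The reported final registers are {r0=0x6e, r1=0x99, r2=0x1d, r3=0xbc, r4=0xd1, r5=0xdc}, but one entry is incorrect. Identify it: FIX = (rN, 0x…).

FIX = (r5, 0xd8)

[0] flags=0010 → (cmp)
[1] flags=0010 GE?T → r5=0xd8
[2] flags=0010 VS?F → skip
[3] flags=0010 GT?T → r2=0xdc
[4] flags=0010 → (cmp)
[5] flags=0010 NE?T → r2=0x1d
[6] flags=0010 PL?T → r1=0x99
[7] flags=0010 GE?T → r4=0xdc
[8] flags=0011 → (cmp)
[9] flags=0011 HI?T → r4=0xd1
[10] flags=0011 MI?F → skip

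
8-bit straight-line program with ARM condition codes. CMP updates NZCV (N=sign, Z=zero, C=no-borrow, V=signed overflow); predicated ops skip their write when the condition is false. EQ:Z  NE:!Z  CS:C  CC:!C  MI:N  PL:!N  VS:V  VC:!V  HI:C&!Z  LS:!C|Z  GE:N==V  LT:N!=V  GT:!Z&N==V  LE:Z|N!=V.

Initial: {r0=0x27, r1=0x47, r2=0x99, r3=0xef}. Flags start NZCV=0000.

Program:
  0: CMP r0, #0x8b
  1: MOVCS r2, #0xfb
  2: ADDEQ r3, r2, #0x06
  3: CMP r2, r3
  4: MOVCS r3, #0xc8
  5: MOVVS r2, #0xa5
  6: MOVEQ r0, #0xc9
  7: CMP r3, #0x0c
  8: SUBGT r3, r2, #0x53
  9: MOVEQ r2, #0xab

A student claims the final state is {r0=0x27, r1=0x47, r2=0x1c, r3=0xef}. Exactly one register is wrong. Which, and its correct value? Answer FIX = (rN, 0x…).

0: ✓ CMP  NZCV=1001
1: · MOVCS
2: · ADDEQ
3: ✓ CMP  NZCV=1000
4: · MOVCS
5: · MOVVS
6: · MOVEQ
7: ✓ CMP  NZCV=1010
8: · SUBGT
9: · MOVEQ

FIX = (r2, 0x99)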